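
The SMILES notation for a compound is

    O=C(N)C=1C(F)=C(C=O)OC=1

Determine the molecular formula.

C6H4FNO3

Walk through each heavy atom and fill implicit hydrogens from standard valence (C 4, N 3, O 2, S 2, halogen 1):
  atom 1: O, bond orders sum to 2 (valence 2) → 0 H
  atom 2: C, bond orders sum to 4 (valence 4) → 0 H
  atom 3: N, bond orders sum to 1 (valence 3) → 2 H
  atom 4: C, bond orders sum to 4 (valence 4) → 0 H
  atom 5: C, bond orders sum to 4 (valence 4) → 0 H
  atom 6: F (halogen, monovalent) → 0 H
  atom 7: C, bond orders sum to 4 (valence 4) → 0 H
  atom 8: C, bond orders sum to 3 (valence 4) → 1 H
  atom 9: O, bond orders sum to 2 (valence 2) → 0 H
  atom 10: O, bond orders sum to 2 (valence 2) → 0 H
  atom 11: C, bond orders sum to 3 (valence 4) → 1 H
Totals → C:6, H:4, F:1, N:1, O:3.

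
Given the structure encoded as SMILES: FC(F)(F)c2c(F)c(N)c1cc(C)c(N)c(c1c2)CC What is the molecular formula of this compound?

C14H14F4N2

Walk through each heavy atom and fill implicit hydrogens from standard valence (C 4, N 3, O 2, S 2, halogen 1); for lowercase aromatic atoms, an aromatic c carries 1 H when it has two neighbours and 0 H with three, and aromatic n carries 0 H:
  atom 1: F (halogen, monovalent) → 0 H
  atom 2: C, bond orders sum to 4 (valence 4) → 0 H
  atom 3: F (halogen, monovalent) → 0 H
  atom 4: F (halogen, monovalent) → 0 H
  atom 5: aromatic c, 3 neighbours → 0 H
  atom 6: aromatic c, 3 neighbours → 0 H
  atom 7: F (halogen, monovalent) → 0 H
  atom 8: aromatic c, 3 neighbours → 0 H
  atom 9: N, bond orders sum to 1 (valence 3) → 2 H
  atom 10: aromatic c, 3 neighbours → 0 H
  atom 11: aromatic c, 2 neighbours → 1 H
  atom 12: aromatic c, 3 neighbours → 0 H
  atom 13: C, bond orders sum to 1 (valence 4) → 3 H
  atom 14: aromatic c, 3 neighbours → 0 H
  atom 15: N, bond orders sum to 1 (valence 3) → 2 H
  atom 16: aromatic c, 3 neighbours → 0 H
  atom 17: aromatic c, 3 neighbours → 0 H
  atom 18: aromatic c, 2 neighbours → 1 H
  atom 19: C, bond orders sum to 2 (valence 4) → 2 H
  atom 20: C, bond orders sum to 1 (valence 4) → 3 H
Totals → C:14, H:14, F:4, N:2.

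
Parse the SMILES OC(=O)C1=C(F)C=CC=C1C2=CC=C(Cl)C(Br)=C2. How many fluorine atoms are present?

Scan the SMILES for F atoms (remember two-letter symbols like Cl and Br are single atoms).
Fluorine count: 1.

1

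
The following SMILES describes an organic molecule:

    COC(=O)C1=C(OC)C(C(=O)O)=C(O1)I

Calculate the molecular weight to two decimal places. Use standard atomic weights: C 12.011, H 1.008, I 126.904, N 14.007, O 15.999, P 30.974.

326.04 g/mol

First, the molecular formula is C8H7IO6 (counting implicit H from valence).
  C: 8 × 12.011 = 96.088
  H: 7 × 1.008 = 7.056
  I: 1 × 126.904 = 126.904
  O: 6 × 15.999 = 95.994
Sum: 8×12.011 + 7×1.008 + 1×126.904 + 6×15.999 = 326.042 → 326.04 g/mol.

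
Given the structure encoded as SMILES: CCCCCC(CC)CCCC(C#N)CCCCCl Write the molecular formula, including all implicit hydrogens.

Walk through each heavy atom and fill implicit hydrogens from standard valence (C 4, N 3, O 2, S 2, halogen 1):
  atom 1: C, bond orders sum to 1 (valence 4) → 3 H
  atom 2: C, bond orders sum to 2 (valence 4) → 2 H
  atom 3: C, bond orders sum to 2 (valence 4) → 2 H
  atom 4: C, bond orders sum to 2 (valence 4) → 2 H
  atom 5: C, bond orders sum to 2 (valence 4) → 2 H
  atom 6: C, bond orders sum to 3 (valence 4) → 1 H
  atom 7: C, bond orders sum to 2 (valence 4) → 2 H
  atom 8: C, bond orders sum to 1 (valence 4) → 3 H
  atom 9: C, bond orders sum to 2 (valence 4) → 2 H
  atom 10: C, bond orders sum to 2 (valence 4) → 2 H
  atom 11: C, bond orders sum to 2 (valence 4) → 2 H
  atom 12: C, bond orders sum to 3 (valence 4) → 1 H
  atom 13: C, bond orders sum to 4 (valence 4) → 0 H
  atom 14: N, bond orders sum to 3 (valence 3) → 0 H
  atom 15: C, bond orders sum to 2 (valence 4) → 2 H
  atom 16: C, bond orders sum to 2 (valence 4) → 2 H
  atom 17: C, bond orders sum to 2 (valence 4) → 2 H
  atom 18: C, bond orders sum to 2 (valence 4) → 2 H
  atom 19: Cl (halogen, monovalent) → 0 H
Totals → C:17, H:32, Cl:1, N:1.

C17H32ClN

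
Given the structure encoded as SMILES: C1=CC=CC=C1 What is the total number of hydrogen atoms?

6

Walk through each heavy atom and fill implicit hydrogens from standard valence (C 4, N 3, O 2, S 2, halogen 1):
  atom 1: C, bond orders sum to 3 (valence 4) → 1 H
  atom 2: C, bond orders sum to 3 (valence 4) → 1 H
  atom 3: C, bond orders sum to 3 (valence 4) → 1 H
  atom 4: C, bond orders sum to 3 (valence 4) → 1 H
  atom 5: C, bond orders sum to 3 (valence 4) → 1 H
  atom 6: C, bond orders sum to 3 (valence 4) → 1 H
Total hydrogens: 6.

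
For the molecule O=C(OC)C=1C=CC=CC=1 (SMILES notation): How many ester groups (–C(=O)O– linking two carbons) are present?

1

The ester motif appears at heavy-atom position 2 in the SMILES.
Ester count: 1.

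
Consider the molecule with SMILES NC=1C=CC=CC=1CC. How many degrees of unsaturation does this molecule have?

4

Molecular formula: C8H11N.
DoU = (2C + 2 + N − H − X) / 2, where X is the halogen count and O/S are ignored.
    = (2·8 + 2 + 1 − 11 − 0) / 2 = 8 / 2 = 4.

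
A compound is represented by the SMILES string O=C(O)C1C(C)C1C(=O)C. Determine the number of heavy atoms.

Every atom symbol written in the SMILES (organic subset) is one heavy atom; implicit H are not written.
Heavy atoms by element → C:7, O:3.
Total: 10.

10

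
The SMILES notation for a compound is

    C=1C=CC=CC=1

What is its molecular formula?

C6H6

Walk through each heavy atom and fill implicit hydrogens from standard valence (C 4, N 3, O 2, S 2, halogen 1):
  atom 1: C, bond orders sum to 3 (valence 4) → 1 H
  atom 2: C, bond orders sum to 3 (valence 4) → 1 H
  atom 3: C, bond orders sum to 3 (valence 4) → 1 H
  atom 4: C, bond orders sum to 3 (valence 4) → 1 H
  atom 5: C, bond orders sum to 3 (valence 4) → 1 H
  atom 6: C, bond orders sum to 3 (valence 4) → 1 H
Totals → C:6, H:6.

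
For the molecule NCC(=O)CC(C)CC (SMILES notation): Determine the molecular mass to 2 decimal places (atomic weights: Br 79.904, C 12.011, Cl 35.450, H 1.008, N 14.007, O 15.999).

129.20 g/mol

First, the molecular formula is C7H15NO (counting implicit H from valence).
  C: 7 × 12.011 = 84.077
  H: 15 × 1.008 = 15.120
  N: 1 × 14.007 = 14.007
  O: 1 × 15.999 = 15.999
Sum: 7×12.011 + 15×1.008 + 1×14.007 + 1×15.999 = 129.203 → 129.20 g/mol.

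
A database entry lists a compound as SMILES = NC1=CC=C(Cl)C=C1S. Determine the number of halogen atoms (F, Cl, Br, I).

1

Halogen atoms appear at heavy-atom position 6 (1×Cl).
Other groups present: 1 primary amine, 1 thiol.
Halogen count: 1.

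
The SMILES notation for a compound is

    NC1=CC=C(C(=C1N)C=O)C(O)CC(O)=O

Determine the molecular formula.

C10H12N2O4

Walk through each heavy atom and fill implicit hydrogens from standard valence (C 4, N 3, O 2, S 2, halogen 1):
  atom 1: N, bond orders sum to 1 (valence 3) → 2 H
  atom 2: C, bond orders sum to 4 (valence 4) → 0 H
  atom 3: C, bond orders sum to 3 (valence 4) → 1 H
  atom 4: C, bond orders sum to 3 (valence 4) → 1 H
  atom 5: C, bond orders sum to 4 (valence 4) → 0 H
  atom 6: C, bond orders sum to 4 (valence 4) → 0 H
  atom 7: C, bond orders sum to 4 (valence 4) → 0 H
  atom 8: N, bond orders sum to 1 (valence 3) → 2 H
  atom 9: C, bond orders sum to 3 (valence 4) → 1 H
  atom 10: O, bond orders sum to 2 (valence 2) → 0 H
  atom 11: C, bond orders sum to 3 (valence 4) → 1 H
  atom 12: O, bond orders sum to 1 (valence 2) → 1 H
  atom 13: C, bond orders sum to 2 (valence 4) → 2 H
  atom 14: C, bond orders sum to 4 (valence 4) → 0 H
  atom 15: O, bond orders sum to 1 (valence 2) → 1 H
  atom 16: O, bond orders sum to 2 (valence 2) → 0 H
Totals → C:10, H:12, N:2, O:4.
In Hill order: C10H12N2O4.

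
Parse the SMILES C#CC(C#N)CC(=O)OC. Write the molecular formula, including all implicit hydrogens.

C7H7NO2

Walk through each heavy atom and fill implicit hydrogens from standard valence (C 4, N 3, O 2, S 2, halogen 1):
  atom 1: C, bond orders sum to 3 (valence 4) → 1 H
  atom 2: C, bond orders sum to 4 (valence 4) → 0 H
  atom 3: C, bond orders sum to 3 (valence 4) → 1 H
  atom 4: C, bond orders sum to 4 (valence 4) → 0 H
  atom 5: N, bond orders sum to 3 (valence 3) → 0 H
  atom 6: C, bond orders sum to 2 (valence 4) → 2 H
  atom 7: C, bond orders sum to 4 (valence 4) → 0 H
  atom 8: O, bond orders sum to 2 (valence 2) → 0 H
  atom 9: O, bond orders sum to 2 (valence 2) → 0 H
  atom 10: C, bond orders sum to 1 (valence 4) → 3 H
Totals → C:7, H:7, N:1, O:2.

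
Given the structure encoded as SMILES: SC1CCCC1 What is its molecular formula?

C5H10S

Walk through each heavy atom and fill implicit hydrogens from standard valence (C 4, N 3, O 2, S 2, halogen 1):
  atom 1: S, bond orders sum to 1 (valence 2) → 1 H
  atom 2: C, bond orders sum to 3 (valence 4) → 1 H
  atom 3: C, bond orders sum to 2 (valence 4) → 2 H
  atom 4: C, bond orders sum to 2 (valence 4) → 2 H
  atom 5: C, bond orders sum to 2 (valence 4) → 2 H
  atom 6: C, bond orders sum to 2 (valence 4) → 2 H
Totals → C:5, H:10, S:1.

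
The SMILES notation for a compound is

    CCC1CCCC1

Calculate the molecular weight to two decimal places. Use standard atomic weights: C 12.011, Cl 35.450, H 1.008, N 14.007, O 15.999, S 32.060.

First, the molecular formula is C7H14 (counting implicit H from valence).
  C: 7 × 12.011 = 84.077
  H: 14 × 1.008 = 14.112
Sum: 7×12.011 + 14×1.008 = 98.189 → 98.19 g/mol.

98.19 g/mol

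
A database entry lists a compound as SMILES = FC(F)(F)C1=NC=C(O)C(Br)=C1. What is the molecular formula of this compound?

Walk through each heavy atom and fill implicit hydrogens from standard valence (C 4, N 3, O 2, S 2, halogen 1):
  atom 1: F (halogen, monovalent) → 0 H
  atom 2: C, bond orders sum to 4 (valence 4) → 0 H
  atom 3: F (halogen, monovalent) → 0 H
  atom 4: F (halogen, monovalent) → 0 H
  atom 5: C, bond orders sum to 4 (valence 4) → 0 H
  atom 6: N, bond orders sum to 3 (valence 3) → 0 H
  atom 7: C, bond orders sum to 3 (valence 4) → 1 H
  atom 8: C, bond orders sum to 4 (valence 4) → 0 H
  atom 9: O, bond orders sum to 1 (valence 2) → 1 H
  atom 10: C, bond orders sum to 4 (valence 4) → 0 H
  atom 11: Br (halogen, monovalent) → 0 H
  atom 12: C, bond orders sum to 3 (valence 4) → 1 H
Totals → C:6, H:3, Br:1, F:3, N:1, O:1.
In Hill order: C6H3BrF3NO.

C6H3BrF3NO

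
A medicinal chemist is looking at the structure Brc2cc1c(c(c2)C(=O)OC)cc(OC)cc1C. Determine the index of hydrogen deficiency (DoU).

Molecular formula: C14H13BrO3.
DoU = (2C + 2 + N − H − X) / 2, where X is the halogen count and O/S are ignored.
    = (2·14 + 2 + 0 − 13 − 1) / 2 = 16 / 2 = 8.

8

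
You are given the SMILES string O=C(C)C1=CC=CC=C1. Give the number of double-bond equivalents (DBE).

5

Degree of unsaturation = (number of rings) + (number of π bonds).
Ring closures in the SMILES: 1.
π bonds: 4 double bonds (each 1 DoU) → 4 DoU from unsaturation.
Total DoU = 1 + 4 = 5.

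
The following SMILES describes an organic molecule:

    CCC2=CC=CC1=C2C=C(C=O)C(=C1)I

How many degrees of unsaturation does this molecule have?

Molecular formula: C13H11IO.
DoU = (2C + 2 + N − H − X) / 2, where X is the halogen count and O/S are ignored.
    = (2·13 + 2 + 0 − 11 − 1) / 2 = 16 / 2 = 8.

8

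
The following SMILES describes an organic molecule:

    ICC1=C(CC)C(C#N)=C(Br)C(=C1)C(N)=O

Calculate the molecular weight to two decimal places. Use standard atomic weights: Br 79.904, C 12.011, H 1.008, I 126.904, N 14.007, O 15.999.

First, the molecular formula is C11H10BrIN2O (counting implicit H from valence).
  Br: 1 × 79.904 = 79.904
  C: 11 × 12.011 = 132.121
  H: 10 × 1.008 = 10.080
  I: 1 × 126.904 = 126.904
  N: 2 × 14.007 = 28.014
  O: 1 × 15.999 = 15.999
Sum: 1×79.904 + 11×12.011 + 10×1.008 + 1×126.904 + 2×14.007 + 1×15.999 = 393.022 → 393.02 g/mol.

393.02 g/mol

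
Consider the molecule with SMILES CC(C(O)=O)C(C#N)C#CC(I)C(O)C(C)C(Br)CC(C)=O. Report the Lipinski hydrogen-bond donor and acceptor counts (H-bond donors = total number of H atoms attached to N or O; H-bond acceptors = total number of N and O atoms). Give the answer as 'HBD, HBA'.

2, 5

Donors: find every N or O and count the H atoms it carries.
  atom 4 (O): bond orders sum to 1 → 1 H
  atom 5 (O): bond orders sum to 2 → 0 H
  atom 8 (N): bond orders sum to 3 → 0 H
  atom 14 (O): bond orders sum to 1 → 1 H
  atom 22 (O): bond orders sum to 2 → 0 H
Lipinski HBD = 2.
Acceptors: N atoms = 1, O atoms = 4 → HBA = 5.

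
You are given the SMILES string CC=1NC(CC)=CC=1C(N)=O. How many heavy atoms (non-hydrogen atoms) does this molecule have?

11

Every atom symbol written in the SMILES (organic subset) is one heavy atom; implicit H are not written.
Heavy atoms by element → C:8, N:2, O:1.
Total: 11.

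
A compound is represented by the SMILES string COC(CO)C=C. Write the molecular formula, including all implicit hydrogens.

C5H10O2

Walk through each heavy atom and fill implicit hydrogens from standard valence (C 4, N 3, O 2, S 2, halogen 1):
  atom 1: C, bond orders sum to 1 (valence 4) → 3 H
  atom 2: O, bond orders sum to 2 (valence 2) → 0 H
  atom 3: C, bond orders sum to 3 (valence 4) → 1 H
  atom 4: C, bond orders sum to 2 (valence 4) → 2 H
  atom 5: O, bond orders sum to 1 (valence 2) → 1 H
  atom 6: C, bond orders sum to 3 (valence 4) → 1 H
  atom 7: C, bond orders sum to 2 (valence 4) → 2 H
Totals → C:5, H:10, O:2.
In Hill order: C5H10O2.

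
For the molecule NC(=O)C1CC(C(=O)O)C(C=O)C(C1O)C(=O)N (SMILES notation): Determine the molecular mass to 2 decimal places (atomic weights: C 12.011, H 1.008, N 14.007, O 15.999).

258.23 g/mol

First, the molecular formula is C10H14N2O6 (counting implicit H from valence).
  C: 10 × 12.011 = 120.110
  H: 14 × 1.008 = 14.112
  N: 2 × 14.007 = 28.014
  O: 6 × 15.999 = 95.994
Sum: 10×12.011 + 14×1.008 + 2×14.007 + 6×15.999 = 258.230 → 258.23 g/mol.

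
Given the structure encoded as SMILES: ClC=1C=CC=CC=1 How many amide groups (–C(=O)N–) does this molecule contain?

0

Scan the SMILES for the amide motif — none present.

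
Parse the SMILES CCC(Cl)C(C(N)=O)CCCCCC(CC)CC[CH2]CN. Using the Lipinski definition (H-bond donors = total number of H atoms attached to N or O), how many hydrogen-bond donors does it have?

Donors: find every N or O and count the H atoms it carries.
  atom 7 (N): bond orders sum to 1 → 2 H
  atom 8 (O): bond orders sum to 2 → 0 H
  atom 21 (N): bond orders sum to 1 → 2 H
Lipinski HBD = 4.

4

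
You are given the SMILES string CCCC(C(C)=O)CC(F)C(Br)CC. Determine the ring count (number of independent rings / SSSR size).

0

In SMILES, each pair of matching ring-closure digits denotes one ring-closing bond; the number of such bonds equals the number of independent rings.
Ring-closure bonds here: 0.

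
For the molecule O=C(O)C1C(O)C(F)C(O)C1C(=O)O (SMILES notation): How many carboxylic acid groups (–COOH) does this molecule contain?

2

The carboxylic acid motif appears at heavy-atom positions 2, 12 in the SMILES.
Other groups present: 2 hydroxyl.
Carboxylic acid count: 2.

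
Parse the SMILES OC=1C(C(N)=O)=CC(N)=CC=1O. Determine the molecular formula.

Walk through each heavy atom and fill implicit hydrogens from standard valence (C 4, N 3, O 2, S 2, halogen 1):
  atom 1: O, bond orders sum to 1 (valence 2) → 1 H
  atom 2: C, bond orders sum to 4 (valence 4) → 0 H
  atom 3: C, bond orders sum to 4 (valence 4) → 0 H
  atom 4: C, bond orders sum to 4 (valence 4) → 0 H
  atom 5: N, bond orders sum to 1 (valence 3) → 2 H
  atom 6: O, bond orders sum to 2 (valence 2) → 0 H
  atom 7: C, bond orders sum to 3 (valence 4) → 1 H
  atom 8: C, bond orders sum to 4 (valence 4) → 0 H
  atom 9: N, bond orders sum to 1 (valence 3) → 2 H
  atom 10: C, bond orders sum to 3 (valence 4) → 1 H
  atom 11: C, bond orders sum to 4 (valence 4) → 0 H
  atom 12: O, bond orders sum to 1 (valence 2) → 1 H
Totals → C:7, H:8, N:2, O:3.

C7H8N2O3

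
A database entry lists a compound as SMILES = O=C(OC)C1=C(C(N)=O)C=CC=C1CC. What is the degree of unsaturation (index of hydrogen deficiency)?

Degree of unsaturation = (number of rings) + (number of π bonds).
Ring closures in the SMILES: 1.
π bonds: 5 double bonds (each 1 DoU) → 5 DoU from unsaturation.
Total DoU = 1 + 5 = 6.

6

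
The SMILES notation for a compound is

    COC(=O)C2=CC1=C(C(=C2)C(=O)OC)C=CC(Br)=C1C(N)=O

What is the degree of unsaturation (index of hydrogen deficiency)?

Degree of unsaturation = (number of rings) + (number of π bonds).
Ring closures in the SMILES: 2.
π bonds: 8 double bonds (each 1 DoU) → 8 DoU from unsaturation.
Total DoU = 2 + 8 = 10.

10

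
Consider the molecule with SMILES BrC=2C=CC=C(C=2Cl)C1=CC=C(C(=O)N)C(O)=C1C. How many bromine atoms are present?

Scan the SMILES for Br atoms (remember two-letter symbols like Cl and Br are single atoms).
Bromine count: 1.

1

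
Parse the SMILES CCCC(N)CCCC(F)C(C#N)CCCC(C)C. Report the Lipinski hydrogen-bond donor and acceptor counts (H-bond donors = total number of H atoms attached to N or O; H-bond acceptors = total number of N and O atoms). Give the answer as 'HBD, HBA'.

Donors: find every N or O and count the H atoms it carries.
  atom 5 (N): bond orders sum to 1 → 2 H
  atom 13 (N): bond orders sum to 3 → 0 H
Lipinski HBD = 2.
Acceptors: N atoms = 2, O atoms = 0 → HBA = 2.

2, 2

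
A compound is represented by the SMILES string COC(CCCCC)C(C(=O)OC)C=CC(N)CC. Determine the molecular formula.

Walk through each heavy atom and fill implicit hydrogens from standard valence (C 4, N 3, O 2, S 2, halogen 1):
  atom 1: C, bond orders sum to 1 (valence 4) → 3 H
  atom 2: O, bond orders sum to 2 (valence 2) → 0 H
  atom 3: C, bond orders sum to 3 (valence 4) → 1 H
  atom 4: C, bond orders sum to 2 (valence 4) → 2 H
  atom 5: C, bond orders sum to 2 (valence 4) → 2 H
  atom 6: C, bond orders sum to 2 (valence 4) → 2 H
  atom 7: C, bond orders sum to 2 (valence 4) → 2 H
  atom 8: C, bond orders sum to 1 (valence 4) → 3 H
  atom 9: C, bond orders sum to 3 (valence 4) → 1 H
  atom 10: C, bond orders sum to 4 (valence 4) → 0 H
  atom 11: O, bond orders sum to 2 (valence 2) → 0 H
  atom 12: O, bond orders sum to 2 (valence 2) → 0 H
  atom 13: C, bond orders sum to 1 (valence 4) → 3 H
  atom 14: C, bond orders sum to 3 (valence 4) → 1 H
  atom 15: C, bond orders sum to 3 (valence 4) → 1 H
  atom 16: C, bond orders sum to 3 (valence 4) → 1 H
  atom 17: N, bond orders sum to 1 (valence 3) → 2 H
  atom 18: C, bond orders sum to 2 (valence 4) → 2 H
  atom 19: C, bond orders sum to 1 (valence 4) → 3 H
Totals → C:15, H:29, N:1, O:3.

C15H29NO3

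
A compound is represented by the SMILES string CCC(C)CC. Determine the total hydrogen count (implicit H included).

14

Walk through each heavy atom and fill implicit hydrogens from standard valence (C 4, N 3, O 2, S 2, halogen 1):
  atom 1: C, bond orders sum to 1 (valence 4) → 3 H
  atom 2: C, bond orders sum to 2 (valence 4) → 2 H
  atom 3: C, bond orders sum to 3 (valence 4) → 1 H
  atom 4: C, bond orders sum to 1 (valence 4) → 3 H
  atom 5: C, bond orders sum to 2 (valence 4) → 2 H
  atom 6: C, bond orders sum to 1 (valence 4) → 3 H
Total hydrogens: 14.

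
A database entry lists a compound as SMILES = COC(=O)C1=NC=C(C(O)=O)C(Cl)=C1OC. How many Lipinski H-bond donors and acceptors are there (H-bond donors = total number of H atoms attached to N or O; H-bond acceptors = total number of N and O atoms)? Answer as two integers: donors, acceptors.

1, 6

Donors: find every N or O and count the H atoms it carries.
  atom 2 (O): bond orders sum to 2 → 0 H
  atom 4 (O): bond orders sum to 2 → 0 H
  atom 6 (N): bond orders sum to 3 → 0 H
  atom 10 (O): bond orders sum to 1 → 1 H
  atom 11 (O): bond orders sum to 2 → 0 H
  atom 15 (O): bond orders sum to 2 → 0 H
Lipinski HBD = 1.
Acceptors: N atoms = 1, O atoms = 5 → HBA = 6.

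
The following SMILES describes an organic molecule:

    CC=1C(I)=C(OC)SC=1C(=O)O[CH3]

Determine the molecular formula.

C8H9IO3S

Walk through each heavy atom and fill implicit hydrogens from standard valence (C 4, N 3, O 2, S 2, halogen 1):
  atom 1: C, bond orders sum to 1 (valence 4) → 3 H
  atom 2: C, bond orders sum to 4 (valence 4) → 0 H
  atom 3: C, bond orders sum to 4 (valence 4) → 0 H
  atom 4: I (halogen, monovalent) → 0 H
  atom 5: C, bond orders sum to 4 (valence 4) → 0 H
  atom 6: O, bond orders sum to 2 (valence 2) → 0 H
  atom 7: C, bond orders sum to 1 (valence 4) → 3 H
  atom 8: S, bond orders sum to 2 (valence 2) → 0 H
  atom 9: C, bond orders sum to 4 (valence 4) → 0 H
  atom 10: C, bond orders sum to 4 (valence 4) → 0 H
  atom 11: O, bond orders sum to 2 (valence 2) → 0 H
  atom 12: O, bond orders sum to 2 (valence 2) → 0 H
  atom 13: C with explicit H count 3
Totals → C:8, H:9, I:1, O:3, S:1.
In Hill order: C8H9IO3S.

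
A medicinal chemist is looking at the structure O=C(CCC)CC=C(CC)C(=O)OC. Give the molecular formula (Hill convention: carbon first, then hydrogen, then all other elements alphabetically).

C11H18O3

Walk through each heavy atom and fill implicit hydrogens from standard valence (C 4, N 3, O 2, S 2, halogen 1):
  atom 1: O, bond orders sum to 2 (valence 2) → 0 H
  atom 2: C, bond orders sum to 4 (valence 4) → 0 H
  atom 3: C, bond orders sum to 2 (valence 4) → 2 H
  atom 4: C, bond orders sum to 2 (valence 4) → 2 H
  atom 5: C, bond orders sum to 1 (valence 4) → 3 H
  atom 6: C, bond orders sum to 2 (valence 4) → 2 H
  atom 7: C, bond orders sum to 3 (valence 4) → 1 H
  atom 8: C, bond orders sum to 4 (valence 4) → 0 H
  atom 9: C, bond orders sum to 2 (valence 4) → 2 H
  atom 10: C, bond orders sum to 1 (valence 4) → 3 H
  atom 11: C, bond orders sum to 4 (valence 4) → 0 H
  atom 12: O, bond orders sum to 2 (valence 2) → 0 H
  atom 13: O, bond orders sum to 2 (valence 2) → 0 H
  atom 14: C, bond orders sum to 1 (valence 4) → 3 H
Totals → C:11, H:18, O:3.
In Hill order: C11H18O3.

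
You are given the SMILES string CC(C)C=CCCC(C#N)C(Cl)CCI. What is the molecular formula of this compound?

C12H19ClIN

Walk through each heavy atom and fill implicit hydrogens from standard valence (C 4, N 3, O 2, S 2, halogen 1):
  atom 1: C, bond orders sum to 1 (valence 4) → 3 H
  atom 2: C, bond orders sum to 3 (valence 4) → 1 H
  atom 3: C, bond orders sum to 1 (valence 4) → 3 H
  atom 4: C, bond orders sum to 3 (valence 4) → 1 H
  atom 5: C, bond orders sum to 3 (valence 4) → 1 H
  atom 6: C, bond orders sum to 2 (valence 4) → 2 H
  atom 7: C, bond orders sum to 2 (valence 4) → 2 H
  atom 8: C, bond orders sum to 3 (valence 4) → 1 H
  atom 9: C, bond orders sum to 4 (valence 4) → 0 H
  atom 10: N, bond orders sum to 3 (valence 3) → 0 H
  atom 11: C, bond orders sum to 3 (valence 4) → 1 H
  atom 12: Cl (halogen, monovalent) → 0 H
  atom 13: C, bond orders sum to 2 (valence 4) → 2 H
  atom 14: C, bond orders sum to 2 (valence 4) → 2 H
  atom 15: I (halogen, monovalent) → 0 H
Totals → C:12, H:19, Cl:1, I:1, N:1.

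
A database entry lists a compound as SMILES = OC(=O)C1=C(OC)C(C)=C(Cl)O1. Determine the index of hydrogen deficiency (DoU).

4

Molecular formula: C7H7ClO4.
DoU = (2C + 2 + N − H − X) / 2, where X is the halogen count and O/S are ignored.
    = (2·7 + 2 + 0 − 7 − 1) / 2 = 8 / 2 = 4.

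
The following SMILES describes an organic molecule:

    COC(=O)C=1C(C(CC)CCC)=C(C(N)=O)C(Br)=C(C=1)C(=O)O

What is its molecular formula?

Walk through each heavy atom and fill implicit hydrogens from standard valence (C 4, N 3, O 2, S 2, halogen 1):
  atom 1: C, bond orders sum to 1 (valence 4) → 3 H
  atom 2: O, bond orders sum to 2 (valence 2) → 0 H
  atom 3: C, bond orders sum to 4 (valence 4) → 0 H
  atom 4: O, bond orders sum to 2 (valence 2) → 0 H
  atom 5: C, bond orders sum to 4 (valence 4) → 0 H
  atom 6: C, bond orders sum to 4 (valence 4) → 0 H
  atom 7: C, bond orders sum to 3 (valence 4) → 1 H
  atom 8: C, bond orders sum to 2 (valence 4) → 2 H
  atom 9: C, bond orders sum to 1 (valence 4) → 3 H
  atom 10: C, bond orders sum to 2 (valence 4) → 2 H
  atom 11: C, bond orders sum to 2 (valence 4) → 2 H
  atom 12: C, bond orders sum to 1 (valence 4) → 3 H
  atom 13: C, bond orders sum to 4 (valence 4) → 0 H
  atom 14: C, bond orders sum to 4 (valence 4) → 0 H
  atom 15: N, bond orders sum to 1 (valence 3) → 2 H
  atom 16: O, bond orders sum to 2 (valence 2) → 0 H
  atom 17: C, bond orders sum to 4 (valence 4) → 0 H
  atom 18: Br (halogen, monovalent) → 0 H
  atom 19: C, bond orders sum to 4 (valence 4) → 0 H
  atom 20: C, bond orders sum to 3 (valence 4) → 1 H
  atom 21: C, bond orders sum to 4 (valence 4) → 0 H
  atom 22: O, bond orders sum to 2 (valence 2) → 0 H
  atom 23: O, bond orders sum to 1 (valence 2) → 1 H
Totals → C:16, H:20, Br:1, N:1, O:5.

C16H20BrNO5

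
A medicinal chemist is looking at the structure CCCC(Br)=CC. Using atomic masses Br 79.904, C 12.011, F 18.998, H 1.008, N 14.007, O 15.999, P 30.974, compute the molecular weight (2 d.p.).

First, the molecular formula is C6H11Br (counting implicit H from valence).
  Br: 1 × 79.904 = 79.904
  C: 6 × 12.011 = 72.066
  H: 11 × 1.008 = 11.088
Sum: 1×79.904 + 6×12.011 + 11×1.008 = 163.058 → 163.06 g/mol.

163.06 g/mol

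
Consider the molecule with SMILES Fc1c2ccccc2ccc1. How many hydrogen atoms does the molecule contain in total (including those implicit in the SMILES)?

7

Walk through each heavy atom and fill implicit hydrogens from standard valence (C 4, N 3, O 2, S 2, halogen 1); for lowercase aromatic atoms, an aromatic c carries 1 H when it has two neighbours and 0 H with three, and aromatic n carries 0 H:
  atom 1: F (halogen, monovalent) → 0 H
  atom 2: aromatic c, 3 neighbours → 0 H
  atom 3: aromatic c, 3 neighbours → 0 H
  atom 4: aromatic c, 2 neighbours → 1 H
  atom 5: aromatic c, 2 neighbours → 1 H
  atom 6: aromatic c, 2 neighbours → 1 H
  atom 7: aromatic c, 2 neighbours → 1 H
  atom 8: aromatic c, 3 neighbours → 0 H
  atom 9: aromatic c, 2 neighbours → 1 H
  atom 10: aromatic c, 2 neighbours → 1 H
  atom 11: aromatic c, 2 neighbours → 1 H
Total hydrogens: 7.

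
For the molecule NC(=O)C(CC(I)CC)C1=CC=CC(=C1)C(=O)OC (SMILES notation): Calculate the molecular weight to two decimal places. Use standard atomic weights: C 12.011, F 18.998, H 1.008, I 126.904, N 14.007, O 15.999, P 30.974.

First, the molecular formula is C14H18INO3 (counting implicit H from valence).
  C: 14 × 12.011 = 168.154
  H: 18 × 1.008 = 18.144
  I: 1 × 126.904 = 126.904
  N: 1 × 14.007 = 14.007
  O: 3 × 15.999 = 47.997
Sum: 14×12.011 + 18×1.008 + 1×126.904 + 1×14.007 + 3×15.999 = 375.206 → 375.21 g/mol.

375.21 g/mol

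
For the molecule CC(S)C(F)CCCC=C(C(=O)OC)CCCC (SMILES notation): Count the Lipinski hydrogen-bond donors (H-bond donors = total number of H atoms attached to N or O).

0

Donors: find every N or O and count the H atoms it carries.
  atom 12 (O): bond orders sum to 2 → 0 H
  atom 13 (O): bond orders sum to 2 → 0 H
Lipinski HBD = 0.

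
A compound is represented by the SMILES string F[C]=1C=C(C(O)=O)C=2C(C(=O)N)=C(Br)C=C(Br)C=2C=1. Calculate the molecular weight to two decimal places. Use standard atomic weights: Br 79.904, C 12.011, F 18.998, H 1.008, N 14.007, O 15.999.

390.99 g/mol

First, the molecular formula is C12H6Br2FNO3 (counting implicit H from valence).
  Br: 2 × 79.904 = 159.808
  C: 12 × 12.011 = 144.132
  F: 1 × 18.998 = 18.998
  H: 6 × 1.008 = 6.048
  N: 1 × 14.007 = 14.007
  O: 3 × 15.999 = 47.997
Sum: 2×79.904 + 12×12.011 + 1×18.998 + 6×1.008 + 1×14.007 + 3×15.999 = 390.990 → 390.99 g/mol.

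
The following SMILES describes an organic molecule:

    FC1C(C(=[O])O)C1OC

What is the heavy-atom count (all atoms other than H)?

Every atom symbol written in the SMILES (organic subset) is one heavy atom; implicit H are not written.
Heavy atoms by element → C:5, F:1, O:3.
Total: 9.

9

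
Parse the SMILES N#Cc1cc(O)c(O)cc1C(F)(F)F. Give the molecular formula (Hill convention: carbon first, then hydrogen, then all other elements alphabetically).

C8H4F3NO2

Walk through each heavy atom and fill implicit hydrogens from standard valence (C 4, N 3, O 2, S 2, halogen 1); for lowercase aromatic atoms, an aromatic c carries 1 H when it has two neighbours and 0 H with three, and aromatic n carries 0 H:
  atom 1: N, bond orders sum to 3 (valence 3) → 0 H
  atom 2: C, bond orders sum to 4 (valence 4) → 0 H
  atom 3: aromatic c, 3 neighbours → 0 H
  atom 4: aromatic c, 2 neighbours → 1 H
  atom 5: aromatic c, 3 neighbours → 0 H
  atom 6: O, bond orders sum to 1 (valence 2) → 1 H
  atom 7: aromatic c, 3 neighbours → 0 H
  atom 8: O, bond orders sum to 1 (valence 2) → 1 H
  atom 9: aromatic c, 2 neighbours → 1 H
  atom 10: aromatic c, 3 neighbours → 0 H
  atom 11: C, bond orders sum to 4 (valence 4) → 0 H
  atom 12: F (halogen, monovalent) → 0 H
  atom 13: F (halogen, monovalent) → 0 H
  atom 14: F (halogen, monovalent) → 0 H
Totals → C:8, H:4, F:3, N:1, O:2.
In Hill order: C8H4F3NO2.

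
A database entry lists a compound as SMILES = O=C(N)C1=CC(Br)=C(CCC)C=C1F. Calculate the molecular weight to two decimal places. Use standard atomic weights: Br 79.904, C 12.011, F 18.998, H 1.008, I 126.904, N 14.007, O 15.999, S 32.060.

First, the molecular formula is C10H11BrFNO (counting implicit H from valence).
  Br: 1 × 79.904 = 79.904
  C: 10 × 12.011 = 120.110
  F: 1 × 18.998 = 18.998
  H: 11 × 1.008 = 11.088
  N: 1 × 14.007 = 14.007
  O: 1 × 15.999 = 15.999
Sum: 1×79.904 + 10×12.011 + 1×18.998 + 11×1.008 + 1×14.007 + 1×15.999 = 260.106 → 260.11 g/mol.

260.11 g/mol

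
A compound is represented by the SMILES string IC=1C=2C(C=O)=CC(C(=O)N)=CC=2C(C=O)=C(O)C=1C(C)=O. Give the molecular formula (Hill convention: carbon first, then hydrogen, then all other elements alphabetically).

C15H10INO5

Walk through each heavy atom and fill implicit hydrogens from standard valence (C 4, N 3, O 2, S 2, halogen 1):
  atom 1: I (halogen, monovalent) → 0 H
  atom 2: C, bond orders sum to 4 (valence 4) → 0 H
  atom 3: C, bond orders sum to 4 (valence 4) → 0 H
  atom 4: C, bond orders sum to 4 (valence 4) → 0 H
  atom 5: C, bond orders sum to 3 (valence 4) → 1 H
  atom 6: O, bond orders sum to 2 (valence 2) → 0 H
  atom 7: C, bond orders sum to 3 (valence 4) → 1 H
  atom 8: C, bond orders sum to 4 (valence 4) → 0 H
  atom 9: C, bond orders sum to 4 (valence 4) → 0 H
  atom 10: O, bond orders sum to 2 (valence 2) → 0 H
  atom 11: N, bond orders sum to 1 (valence 3) → 2 H
  atom 12: C, bond orders sum to 3 (valence 4) → 1 H
  atom 13: C, bond orders sum to 4 (valence 4) → 0 H
  atom 14: C, bond orders sum to 4 (valence 4) → 0 H
  atom 15: C, bond orders sum to 3 (valence 4) → 1 H
  atom 16: O, bond orders sum to 2 (valence 2) → 0 H
  atom 17: C, bond orders sum to 4 (valence 4) → 0 H
  atom 18: O, bond orders sum to 1 (valence 2) → 1 H
  atom 19: C, bond orders sum to 4 (valence 4) → 0 H
  atom 20: C, bond orders sum to 4 (valence 4) → 0 H
  atom 21: C, bond orders sum to 1 (valence 4) → 3 H
  atom 22: O, bond orders sum to 2 (valence 2) → 0 H
Totals → C:15, H:10, I:1, N:1, O:5.
In Hill order: C15H10INO5.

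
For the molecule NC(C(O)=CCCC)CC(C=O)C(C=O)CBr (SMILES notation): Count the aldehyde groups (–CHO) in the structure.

The aldehyde motif appears at heavy-atom positions 11, 14 in the SMILES.
Other groups present: 1 alkene, 1 hydroxyl, 1 primary amine.
Aldehyde count: 2.

2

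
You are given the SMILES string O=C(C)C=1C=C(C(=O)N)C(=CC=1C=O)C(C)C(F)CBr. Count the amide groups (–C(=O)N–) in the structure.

1

The amide motif appears at heavy-atom position 7 in the SMILES.
Other groups present: 1 aldehyde, 1 ketone.
Amide count: 1.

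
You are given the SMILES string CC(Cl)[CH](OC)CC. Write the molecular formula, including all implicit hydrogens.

C6H13ClO

Walk through each heavy atom and fill implicit hydrogens from standard valence (C 4, N 3, O 2, S 2, halogen 1):
  atom 1: C, bond orders sum to 1 (valence 4) → 3 H
  atom 2: C, bond orders sum to 3 (valence 4) → 1 H
  atom 3: Cl (halogen, monovalent) → 0 H
  atom 4: C with explicit H count 1
  atom 5: O, bond orders sum to 2 (valence 2) → 0 H
  atom 6: C, bond orders sum to 1 (valence 4) → 3 H
  atom 7: C, bond orders sum to 2 (valence 4) → 2 H
  atom 8: C, bond orders sum to 1 (valence 4) → 3 H
Totals → C:6, H:13, Cl:1, O:1.
In Hill order: C6H13ClO.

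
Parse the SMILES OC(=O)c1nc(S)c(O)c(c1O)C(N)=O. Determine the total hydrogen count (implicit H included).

6

Walk through each heavy atom and fill implicit hydrogens from standard valence (C 4, N 3, O 2, S 2, halogen 1); for lowercase aromatic atoms, an aromatic c carries 1 H when it has two neighbours and 0 H with three, and aromatic n carries 0 H:
  atom 1: O, bond orders sum to 1 (valence 2) → 1 H
  atom 2: C, bond orders sum to 4 (valence 4) → 0 H
  atom 3: O, bond orders sum to 2 (valence 2) → 0 H
  atom 4: aromatic c, 3 neighbours → 0 H
  atom 5: aromatic n, 2 neighbours → 0 H
  atom 6: aromatic c, 3 neighbours → 0 H
  atom 7: S, bond orders sum to 1 (valence 2) → 1 H
  atom 8: aromatic c, 3 neighbours → 0 H
  atom 9: O, bond orders sum to 1 (valence 2) → 1 H
  atom 10: aromatic c, 3 neighbours → 0 H
  atom 11: aromatic c, 3 neighbours → 0 H
  atom 12: O, bond orders sum to 1 (valence 2) → 1 H
  atom 13: C, bond orders sum to 4 (valence 4) → 0 H
  atom 14: N, bond orders sum to 1 (valence 3) → 2 H
  atom 15: O, bond orders sum to 2 (valence 2) → 0 H
Total hydrogens: 6.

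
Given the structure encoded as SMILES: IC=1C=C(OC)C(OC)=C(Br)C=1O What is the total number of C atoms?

8

Count every carbon token in the SMILES (each C, including those in ring-closure positions and inside branches).
Carbon count: 8.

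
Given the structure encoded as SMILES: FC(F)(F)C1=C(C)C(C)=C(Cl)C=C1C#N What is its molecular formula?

C10H7ClF3N

Walk through each heavy atom and fill implicit hydrogens from standard valence (C 4, N 3, O 2, S 2, halogen 1):
  atom 1: F (halogen, monovalent) → 0 H
  atom 2: C, bond orders sum to 4 (valence 4) → 0 H
  atom 3: F (halogen, monovalent) → 0 H
  atom 4: F (halogen, monovalent) → 0 H
  atom 5: C, bond orders sum to 4 (valence 4) → 0 H
  atom 6: C, bond orders sum to 4 (valence 4) → 0 H
  atom 7: C, bond orders sum to 1 (valence 4) → 3 H
  atom 8: C, bond orders sum to 4 (valence 4) → 0 H
  atom 9: C, bond orders sum to 1 (valence 4) → 3 H
  atom 10: C, bond orders sum to 4 (valence 4) → 0 H
  atom 11: Cl (halogen, monovalent) → 0 H
  atom 12: C, bond orders sum to 3 (valence 4) → 1 H
  atom 13: C, bond orders sum to 4 (valence 4) → 0 H
  atom 14: C, bond orders sum to 4 (valence 4) → 0 H
  atom 15: N, bond orders sum to 3 (valence 3) → 0 H
Totals → C:10, H:7, Cl:1, F:3, N:1.
In Hill order: C10H7ClF3N.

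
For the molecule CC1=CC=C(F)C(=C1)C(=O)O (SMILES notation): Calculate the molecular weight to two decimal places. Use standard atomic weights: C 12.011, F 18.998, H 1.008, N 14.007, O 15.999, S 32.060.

First, the molecular formula is C8H7FO2 (counting implicit H from valence).
  C: 8 × 12.011 = 96.088
  F: 1 × 18.998 = 18.998
  H: 7 × 1.008 = 7.056
  O: 2 × 15.999 = 31.998
Sum: 8×12.011 + 1×18.998 + 7×1.008 + 2×15.999 = 154.140 → 154.14 g/mol.

154.14 g/mol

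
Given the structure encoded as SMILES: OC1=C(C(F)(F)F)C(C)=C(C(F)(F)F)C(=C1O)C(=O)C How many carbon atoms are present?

11

Count every carbon token in the SMILES (each C, including those in ring-closure positions and inside branches).
Carbon count: 11.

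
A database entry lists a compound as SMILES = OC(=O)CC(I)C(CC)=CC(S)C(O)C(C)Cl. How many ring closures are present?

In SMILES, each pair of matching ring-closure digits denotes one ring-closing bond; the number of such bonds equals the number of independent rings.
Ring-closure bonds here: 0.

0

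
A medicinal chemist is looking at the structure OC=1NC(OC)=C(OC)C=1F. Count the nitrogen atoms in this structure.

1

Scan the SMILES for N atoms (remember two-letter symbols like Cl and Br are single atoms).
Nitrogen count: 1.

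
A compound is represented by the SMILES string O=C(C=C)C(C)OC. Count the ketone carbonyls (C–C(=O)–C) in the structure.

1

The ketone motif appears at heavy-atom position 2 in the SMILES.
Other groups present: 1 alkene, 1 ether.
Ketone count: 1.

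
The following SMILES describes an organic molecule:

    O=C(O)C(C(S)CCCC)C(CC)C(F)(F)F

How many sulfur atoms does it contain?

1

Scan the SMILES for S atoms (remember two-letter symbols like Cl and Br are single atoms).
Sulfur count: 1.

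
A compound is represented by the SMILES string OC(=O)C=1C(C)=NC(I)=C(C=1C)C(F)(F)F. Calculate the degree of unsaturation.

Molecular formula: C9H7F3INO2.
DoU = (2C + 2 + N − H − X) / 2, where X is the halogen count and O/S are ignored.
    = (2·9 + 2 + 1 − 7 − 4) / 2 = 10 / 2 = 5.

5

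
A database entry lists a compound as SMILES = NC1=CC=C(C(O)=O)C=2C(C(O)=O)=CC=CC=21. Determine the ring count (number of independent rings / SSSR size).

2

In SMILES, each pair of matching ring-closure digits denotes one ring-closing bond; the number of such bonds equals the number of independent rings.
Ring-closure bonds here: 2.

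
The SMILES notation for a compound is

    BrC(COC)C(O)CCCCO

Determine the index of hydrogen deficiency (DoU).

0

Degree of unsaturation = (number of rings) + (number of π bonds).
Ring closures in the SMILES: 0.
π bonds: none → 0 DoU from unsaturation.
Total DoU = 0 + 0 = 0.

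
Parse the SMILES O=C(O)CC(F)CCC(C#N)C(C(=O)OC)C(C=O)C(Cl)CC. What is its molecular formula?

C15H21ClFNO5

Walk through each heavy atom and fill implicit hydrogens from standard valence (C 4, N 3, O 2, S 2, halogen 1):
  atom 1: O, bond orders sum to 2 (valence 2) → 0 H
  atom 2: C, bond orders sum to 4 (valence 4) → 0 H
  atom 3: O, bond orders sum to 1 (valence 2) → 1 H
  atom 4: C, bond orders sum to 2 (valence 4) → 2 H
  atom 5: C, bond orders sum to 3 (valence 4) → 1 H
  atom 6: F (halogen, monovalent) → 0 H
  atom 7: C, bond orders sum to 2 (valence 4) → 2 H
  atom 8: C, bond orders sum to 2 (valence 4) → 2 H
  atom 9: C, bond orders sum to 3 (valence 4) → 1 H
  atom 10: C, bond orders sum to 4 (valence 4) → 0 H
  atom 11: N, bond orders sum to 3 (valence 3) → 0 H
  atom 12: C, bond orders sum to 3 (valence 4) → 1 H
  atom 13: C, bond orders sum to 4 (valence 4) → 0 H
  atom 14: O, bond orders sum to 2 (valence 2) → 0 H
  atom 15: O, bond orders sum to 2 (valence 2) → 0 H
  atom 16: C, bond orders sum to 1 (valence 4) → 3 H
  atom 17: C, bond orders sum to 3 (valence 4) → 1 H
  atom 18: C, bond orders sum to 3 (valence 4) → 1 H
  atom 19: O, bond orders sum to 2 (valence 2) → 0 H
  atom 20: C, bond orders sum to 3 (valence 4) → 1 H
  atom 21: Cl (halogen, monovalent) → 0 H
  atom 22: C, bond orders sum to 2 (valence 4) → 2 H
  atom 23: C, bond orders sum to 1 (valence 4) → 3 H
Totals → C:15, H:21, Cl:1, F:1, N:1, O:5.
In Hill order: C15H21ClFNO5.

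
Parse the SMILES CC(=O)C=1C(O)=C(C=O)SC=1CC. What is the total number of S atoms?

1

Scan the SMILES for S atoms (remember two-letter symbols like Cl and Br are single atoms).
Sulfur count: 1.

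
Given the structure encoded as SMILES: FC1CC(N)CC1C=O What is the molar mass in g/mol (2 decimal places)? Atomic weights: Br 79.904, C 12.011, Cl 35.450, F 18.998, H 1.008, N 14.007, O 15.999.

First, the molecular formula is C6H10FNO (counting implicit H from valence).
  C: 6 × 12.011 = 72.066
  F: 1 × 18.998 = 18.998
  H: 10 × 1.008 = 10.080
  N: 1 × 14.007 = 14.007
  O: 1 × 15.999 = 15.999
Sum: 6×12.011 + 1×18.998 + 10×1.008 + 1×14.007 + 1×15.999 = 131.150 → 131.15 g/mol.

131.15 g/mol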